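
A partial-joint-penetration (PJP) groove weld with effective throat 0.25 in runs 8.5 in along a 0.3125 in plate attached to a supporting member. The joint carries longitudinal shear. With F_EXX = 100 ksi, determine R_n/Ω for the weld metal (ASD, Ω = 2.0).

R_n/Ω ≈ 63.8 kip

Effective throat (given) t_e = 0.25 in.
A_we = 0.25 × 8.5 = 2.125 in².
F_nw = 0.6 F_EXX = 60 ksi.
R_n/Ω = (60 × 2.125) / 2.0 = 63.75 kip.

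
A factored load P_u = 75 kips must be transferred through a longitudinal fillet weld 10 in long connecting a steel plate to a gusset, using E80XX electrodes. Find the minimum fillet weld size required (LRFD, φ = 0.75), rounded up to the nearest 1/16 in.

w = 5/16 in

E80XX → F_EXX = 80 ksi.
Total weld length L = 10 in.
Required throat t_e = P_u / (φ × 0.6 F_EXX × L) = 75 / (0.75 × 0.6 × 80 × 10) = 0.2083 in.
Required leg w = t_e / 0.707 = 0.2947 in → use 5/16 in.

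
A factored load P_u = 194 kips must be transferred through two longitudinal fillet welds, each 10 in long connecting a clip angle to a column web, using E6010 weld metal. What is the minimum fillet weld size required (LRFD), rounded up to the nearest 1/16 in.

w = 9/16 in

E60XX → F_EXX = 60 ksi.
Total weld length L = 20 in.
Required throat t_e = P_u / (φ × 0.6 F_EXX × L) = 194 / (0.75 × 0.6 × 60 × 20) = 0.3593 in.
Required leg w = t_e / 0.707 = 0.5081 in → use 9/16 in.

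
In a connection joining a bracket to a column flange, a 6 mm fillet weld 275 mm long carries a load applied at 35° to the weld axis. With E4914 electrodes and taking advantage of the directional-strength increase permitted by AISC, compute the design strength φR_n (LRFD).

φR_n ≈ 313 kN

E49XX → F_EXX = 490 MPa.
t_e = 0.707 × 6 = 4.242 mm; A_we = 4.242 × 275 = 1167 mm².
Directional factor: 1.0 + 0.5 sin^1.5(35°) = 1.217.
F_nw = 0.6 × 490 × 1.217 = 357.9 MPa.
φR_n = 0.75 × 357.9 × 1167 × 10⁻³ = 313.1 kN.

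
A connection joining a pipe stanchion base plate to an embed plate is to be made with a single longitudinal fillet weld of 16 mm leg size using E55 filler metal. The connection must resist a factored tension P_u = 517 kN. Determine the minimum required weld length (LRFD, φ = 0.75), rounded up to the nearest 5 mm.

L = 185 mm

E55XX → F_EXX = 550 MPa.
Throat t_e = 0.707 × 16 = 11.31 mm.
φr_n = 0.75 × 0.6 × 550 × 11.31 × 10⁻³ = 2.8 kN/mm.
L_req = P_u / φr_n = 517 / 2.8 = 184.7 mm total.
Round up → use L = 185 mm.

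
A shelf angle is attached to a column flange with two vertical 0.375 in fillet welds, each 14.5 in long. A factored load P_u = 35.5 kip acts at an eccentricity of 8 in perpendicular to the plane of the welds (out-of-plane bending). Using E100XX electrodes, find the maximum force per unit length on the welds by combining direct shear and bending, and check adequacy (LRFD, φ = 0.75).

E100XX → F_EXX = 100 ksi.
L_w = 2 × 14.5 = 29 in; section modulus (unit throat) S = 2 × L²/6 = 70.08 in².
Direct shear f_v = P/L_w = 35.5/29 = 1.224 kip/in.
Moment M = P × e = 35.5 × 8 = 284 kip·in; bending f_b = M/S = 4.052 kip/in.
f_max = √(f_v² + f_b²) = √(1.224² + 4.052²) = 4.233 kip/in.
φr_n = 0.75 × 0.6 × 100 × (0.707 × 0.375) = 11.93 kip/in → adequate.

f_max ≈ 4.23 kip/in; adequate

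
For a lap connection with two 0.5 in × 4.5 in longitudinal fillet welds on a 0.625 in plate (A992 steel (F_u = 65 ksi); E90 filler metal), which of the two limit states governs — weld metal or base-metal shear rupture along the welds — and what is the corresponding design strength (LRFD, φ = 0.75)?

E90XX → F_EXX = 90 ksi.
t_e = 0.707 × 0.5 = 0.3535 in; L = 9 in.
Weld metal: φR_n = 0.75 × 0.6 × 90 × 0.3535 × 9 = 128.9 kip.
Base metal (shear rupture): φR_n = 0.75 × 0.6 × 65 × 0.625 × 9 = 164.5 kip.
Governing: weld metal.

φR_n ≈ 129 kip (weld metal governs)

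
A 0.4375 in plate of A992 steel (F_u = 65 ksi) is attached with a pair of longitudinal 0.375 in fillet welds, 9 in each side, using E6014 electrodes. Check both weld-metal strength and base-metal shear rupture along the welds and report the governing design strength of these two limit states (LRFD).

φR_n ≈ 129 kip (weld metal governs)

E60XX → F_EXX = 60 ksi.
t_e = 0.707 × 0.375 = 0.2651 in; L = 18 in.
Weld metal: φR_n = 0.75 × 0.6 × 60 × 0.2651 × 18 = 128.9 kip.
Base metal (shear rupture): φR_n = 0.75 × 0.6 × 65 × 0.4375 × 18 = 230.3 kip.
Governing: weld metal.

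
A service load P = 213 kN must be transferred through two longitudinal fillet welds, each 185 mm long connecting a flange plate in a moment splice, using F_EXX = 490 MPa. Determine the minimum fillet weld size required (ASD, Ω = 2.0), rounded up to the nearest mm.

w = 6 mm

Total weld length L = 370 mm.
Required throat t_e = P × Ω / (0.6 F_EXX × L) = 213 × 2.0 / (0.6 × 490 × 370 × 10⁻³) = 3.916 mm.
Required leg w = t_e / 0.707 = 5.539 mm → use 6 mm.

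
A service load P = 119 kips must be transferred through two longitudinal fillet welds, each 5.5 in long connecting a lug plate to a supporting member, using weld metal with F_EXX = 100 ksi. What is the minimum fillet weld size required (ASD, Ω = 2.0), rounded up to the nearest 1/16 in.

Total weld length L = 11 in.
Required throat t_e = P × Ω / (0.6 F_EXX × L) = 119 × 2.0 / (0.6 × 100 × 11) = 0.3606 in.
Required leg w = t_e / 0.707 = 0.5101 in → use 9/16 in.

w = 9/16 in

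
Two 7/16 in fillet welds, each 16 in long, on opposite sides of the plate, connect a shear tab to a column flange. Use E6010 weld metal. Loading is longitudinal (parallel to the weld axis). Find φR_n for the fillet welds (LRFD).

E60XX → F_EXX = 60 ksi.
Effective throat t_e = 0.707 × 0.4375 = 0.3093 in.
Total length L = 32 in; A_we = 0.3093 × 32 = 9.898 in².
F_nw = 0.6 F_EXX = 0.6 × 60 = 36 ksi.
φR_n = 0.75 × 36 × 9.898 = 267.2 kip.

φR_n ≈ 267 kip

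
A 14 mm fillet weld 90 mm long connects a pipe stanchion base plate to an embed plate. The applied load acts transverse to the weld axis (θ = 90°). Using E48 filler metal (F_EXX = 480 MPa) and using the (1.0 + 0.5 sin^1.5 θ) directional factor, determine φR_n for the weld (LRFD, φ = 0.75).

φR_n ≈ 289 kN

t_e = 0.707 × 14 = 9.898 mm; A_we = 9.898 × 90 = 890.8 mm².
Directional factor: 1.0 + 0.5 sin^1.5(90°) = 1.5.
F_nw = 0.6 × 480 × 1.5 = 432 MPa.
φR_n = 0.75 × 432 × 890.8 × 10⁻³ = 288.6 kN.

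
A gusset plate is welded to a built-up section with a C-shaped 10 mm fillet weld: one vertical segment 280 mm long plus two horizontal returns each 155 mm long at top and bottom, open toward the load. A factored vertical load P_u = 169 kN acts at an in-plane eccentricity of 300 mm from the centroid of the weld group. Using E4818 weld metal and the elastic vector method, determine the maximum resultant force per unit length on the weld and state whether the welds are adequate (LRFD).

f_max ≈ 1180 N/mm; adequate

E48XX → F_EXX = 480 MPa.
Total weld length L_w = 590 mm. Treat welds as unit-width lines.
Centroid: x̄ = 2×155×77.5 / 590 = 40.72 mm from the vertical weld.
Polar moment about centroid: J = I_x + I_y = [280³/12 + 2×155×140²] + [280×40.72² + 2(155³/12 + 155×36.78²)] = 9410000 mm³.
Direct shear f_v = P/L_w = 169×10³ / 590 = 286.4 N/mm (vertical).
Torsion M = P·e = 169×10³ × 300 = 50700000 N·mm.
Critical point at (x, y) = (114.3, 140) from centroid. f_tx = M·y/J = 754.3 N/mm; f_ty = M·x/J = 615.8 N/mm.
Resultant f_max = √[f_tx² + (f_v + f_ty)²] = √[754.3² + (286.4 + 615.8)²] = 1176 N/mm.
Capacity per unit length: φr_n = 0.75 × 0.6 × 480 × (0.707 × 10) = 1527 N/mm.
1176 ≤ 1527 → adequate.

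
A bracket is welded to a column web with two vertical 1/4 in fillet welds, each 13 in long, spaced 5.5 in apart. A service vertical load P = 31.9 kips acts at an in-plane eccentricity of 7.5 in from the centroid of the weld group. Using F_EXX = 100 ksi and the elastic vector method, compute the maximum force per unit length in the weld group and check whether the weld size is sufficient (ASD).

f_max ≈ 3.66 kip/in; adequate

Total weld length L_w = 26 in. Treat welds as unit-width lines.
Polar moment about centroid: J = 2[d³/12 + d(b/2)²] = 2[13³/12 + 13×2.75²] = 562.8 in³.
Direct shear f_v = P/L_w = 31.9 / 26 = 1.227 kip/in (vertical).
Torsion M = P·e = 31.9 × 7.5 = 239.25 kip·in.
Critical point at (x, y) = (2.75, 6.5) from centroid. f_tx = M·y/J = 2.763 kip/in; f_ty = M·x/J = 1.169 kip/in.
Resultant f_max = √[f_tx² + (f_v + f_ty)²] = √[2.763² + (1.227 + 1.169)²] = 3.657 kip/in.
Capacity per unit length: r_n/Ω = (1/2.0) × 0.6 × 100 × (0.707 × 0.25) = 5.302 kip/in.
3.657 ≤ 5.302 → adequate.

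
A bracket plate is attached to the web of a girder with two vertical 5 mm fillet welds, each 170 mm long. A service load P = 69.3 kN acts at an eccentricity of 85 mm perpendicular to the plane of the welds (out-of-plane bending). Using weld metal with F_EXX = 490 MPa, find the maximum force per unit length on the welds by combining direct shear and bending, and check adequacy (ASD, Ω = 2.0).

L_w = 2 × 170 = 340 mm; section modulus (unit throat) S = 2 × L²/6 = 9633 mm².
Direct shear f_v = P/L_w = 69.3×10³/340 = 203.8 N/mm.
Moment M = P × e = 69.3×10³ × 85 = 5890500 N·mm; bending f_b = M/S = 611.5 N/mm.
f_max = √(f_v² + f_b²) = √(203.8² + 611.5²) = 644.5 N/mm.
r_n/Ω = (1/2.0) × 0.6 × 490 × (0.707 × 5) = 519.6 N/mm → NOT adequate.

f_max ≈ 645 N/mm; NOT adequate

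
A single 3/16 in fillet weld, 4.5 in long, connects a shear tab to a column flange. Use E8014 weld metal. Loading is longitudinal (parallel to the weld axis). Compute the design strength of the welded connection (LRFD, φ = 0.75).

E80XX → F_EXX = 80 ksi.
Effective throat t_e = 0.707 × 0.1875 = 0.1326 in.
Total length L = 4.5 in; A_we = 0.1326 × 4.5 = 0.5965 in².
F_nw = 0.6 F_EXX = 0.6 × 80 = 48 ksi.
φR_n = 0.75 × 48 × 0.5965 = 21.48 kip.

φR_n ≈ 21.5 kip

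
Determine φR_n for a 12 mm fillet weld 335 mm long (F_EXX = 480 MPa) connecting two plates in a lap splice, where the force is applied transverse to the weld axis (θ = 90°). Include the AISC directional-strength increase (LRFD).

φR_n ≈ 921 kN

t_e = 0.707 × 12 = 8.484 mm; A_we = 8.484 × 335 = 2842 mm².
Directional factor: 1.0 + 0.5 sin^1.5(90°) = 1.5.
F_nw = 0.6 × 480 × 1.5 = 432 MPa.
φR_n = 0.75 × 432 × 2842 × 10⁻³ = 920.9 kN.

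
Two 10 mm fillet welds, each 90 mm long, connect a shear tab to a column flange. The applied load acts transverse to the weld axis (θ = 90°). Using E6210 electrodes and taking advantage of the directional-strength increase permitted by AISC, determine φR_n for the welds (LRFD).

φR_n ≈ 533 kN

E62XX → F_EXX = 620 MPa.
t_e = 0.707 × 10 = 7.07 mm; A_we = 7.07 × 180 = 1273 mm².
Directional factor: 1.0 + 0.5 sin^1.5(90°) = 1.5.
F_nw = 0.6 × 620 × 1.5 = 558 MPa.
φR_n = 0.75 × 558 × 1273 × 10⁻³ = 532.6 kN.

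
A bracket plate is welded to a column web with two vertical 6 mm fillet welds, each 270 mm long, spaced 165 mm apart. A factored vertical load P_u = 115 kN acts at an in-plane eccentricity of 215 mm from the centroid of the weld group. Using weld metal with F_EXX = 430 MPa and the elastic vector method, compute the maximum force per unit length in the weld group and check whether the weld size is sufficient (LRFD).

f_max ≈ 698 N/mm; adequate

Total weld length L_w = 540 mm. Treat welds as unit-width lines.
Polar moment about centroid: J = 2[d³/12 + d(b/2)²] = 2[270³/12 + 270×82.5²] = 6956000 mm³.
Direct shear f_v = P/L_w = 115×10³ / 540 = 213 N/mm (vertical).
Torsion M = P·e = 115×10³ × 215 = 24725000 N·mm.
Critical point at (x, y) = (82.5, 135) from centroid. f_tx = M·y/J = 479.9 N/mm; f_ty = M·x/J = 293.3 N/mm.
Resultant f_max = √[f_tx² + (f_v + f_ty)²] = √[479.9² + (213 + 293.3)²] = 697.5 N/mm.
Capacity per unit length: φr_n = 0.75 × 0.6 × 430 × (0.707 × 6) = 820.8 N/mm.
697.5 ≤ 820.8 → adequate.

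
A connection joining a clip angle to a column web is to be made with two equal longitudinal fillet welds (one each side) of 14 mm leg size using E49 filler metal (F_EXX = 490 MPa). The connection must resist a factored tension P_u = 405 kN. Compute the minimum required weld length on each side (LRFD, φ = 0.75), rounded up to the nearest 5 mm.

L = 95 mm on each side

Throat t_e = 0.707 × 14 = 9.898 mm.
φr_n = 0.75 × 0.6 × 490 × 9.898 × 10⁻³ = 2.183 kN/mm.
L_req = P_u / φr_n = 405 / 2.183 = 185.6 mm total.
Per side: 185.6 / 2 = 92.78 mm.
Round up → use L = 95 mm on each side.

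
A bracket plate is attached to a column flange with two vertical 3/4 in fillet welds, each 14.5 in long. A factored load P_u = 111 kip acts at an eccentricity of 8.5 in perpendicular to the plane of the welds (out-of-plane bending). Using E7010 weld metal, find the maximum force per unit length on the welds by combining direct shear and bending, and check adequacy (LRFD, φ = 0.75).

E70XX → F_EXX = 70 ksi.
L_w = 2 × 14.5 = 29 in; section modulus (unit throat) S = 2 × L²/6 = 70.08 in².
Direct shear f_v = P/L_w = 111/29 = 3.828 kip/in.
Moment M = P × e = 111 × 8.5 = 943.5 kip·in; bending f_b = M/S = 13.46 kip/in.
f_max = √(f_v² + f_b²) = √(3.828² + 13.46²) = 14 kip/in.
φr_n = 0.75 × 0.6 × 70 × (0.707 × 0.75) = 16.7 kip/in → adequate.

f_max ≈ 14 kip/in; adequate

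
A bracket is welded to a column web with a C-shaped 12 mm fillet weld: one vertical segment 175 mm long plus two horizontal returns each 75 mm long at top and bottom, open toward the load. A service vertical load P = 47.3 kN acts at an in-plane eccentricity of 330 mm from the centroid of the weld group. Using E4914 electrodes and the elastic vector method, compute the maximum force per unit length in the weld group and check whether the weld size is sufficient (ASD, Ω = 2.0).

f_max ≈ 1010 N/mm; adequate

E49XX → F_EXX = 490 MPa.
Total weld length L_w = 325 mm. Treat welds as unit-width lines.
Centroid: x̄ = 2×75×37.5 / 325 = 17.31 mm from the vertical weld.
Polar moment about centroid: J = I_x + I_y = [175³/12 + 2×75×87.5²] + [175×17.31² + 2(75³/12 + 75×20.19²)] = 1779000 mm³.
Direct shear f_v = P/L_w = 47.3×10³ / 325 = 145.5 N/mm (vertical).
Torsion M = P·e = 47.3×10³ × 330 = 15609000 N·mm.
Critical point at (x, y) = (57.69, 87.5) from centroid. f_tx = M·y/J = 767.8 N/mm; f_ty = M·x/J = 506.2 N/mm.
Resultant f_max = √[f_tx² + (f_v + f_ty)²] = √[767.8² + (145.5 + 506.2)²] = 1007 N/mm.
Capacity per unit length: r_n/Ω = (1/2.0) × 0.6 × 490 × (0.707 × 12) = 1247 N/mm.
1007 ≤ 1247 → adequate.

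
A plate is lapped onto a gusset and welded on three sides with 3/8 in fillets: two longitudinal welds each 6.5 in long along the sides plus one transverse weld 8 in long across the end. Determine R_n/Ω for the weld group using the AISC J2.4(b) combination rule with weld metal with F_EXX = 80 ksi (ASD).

R_n/Ω ≈ 147 kip

t_e = 0.707 × 0.375 = 0.2651 in.
R_nwl = 0.6 × 80 × 0.2651 × 13 = 165.4 kip (longitudinal, 2 welds).
R_nwt = 0.6 × 80 × 0.2651 × 8 = 101.8 kip (transverse, base value).
(i) R_nwl + R_nwt = 267.2 kip; (ii) 0.85 R_nwl + 1.5 R_nwt = 293.3 kip.
R_n = max = 293.3 kip [governs: (ii)]; R_n/Ω = 146.7 kip.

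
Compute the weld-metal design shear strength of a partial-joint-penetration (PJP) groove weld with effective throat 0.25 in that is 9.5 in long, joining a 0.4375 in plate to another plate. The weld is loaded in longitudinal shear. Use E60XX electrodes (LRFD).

E60XX → F_EXX = 60 ksi.
Effective throat (given) t_e = 0.25 in.
A_we = 0.25 × 9.5 = 2.375 in².
F_nw = 0.6 F_EXX = 36 ksi.
φR_n = 0.75 × 36 × 2.375 = 64.12 kips.

φR_n ≈ 64.1 kips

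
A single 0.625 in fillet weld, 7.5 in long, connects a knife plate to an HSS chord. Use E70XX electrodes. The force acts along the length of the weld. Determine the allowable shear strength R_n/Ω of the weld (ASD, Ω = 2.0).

E70XX → F_EXX = 70 ksi.
Effective throat t_e = 0.707 × 0.625 = 0.4419 in.
Total length L = 7.5 in; A_we = 0.4419 × 7.5 = 3.314 in².
F_nw = 0.6 F_EXX = 0.6 × 70 = 42 ksi.
R_n = 42 × 3.314 = 139.2 kips; R_n/Ω = 139.2/2.0 = 69.6 kips.

R_n/Ω ≈ 69.6 kips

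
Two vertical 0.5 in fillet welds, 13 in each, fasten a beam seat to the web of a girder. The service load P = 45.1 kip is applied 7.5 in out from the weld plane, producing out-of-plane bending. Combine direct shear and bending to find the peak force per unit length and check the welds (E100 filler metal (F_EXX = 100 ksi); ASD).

f_max ≈ 6.25 kip/in; adequate

L_w = 2 × 13 = 26 in; section modulus (unit throat) S = 2 × L²/6 = 56.33 in².
Direct shear f_v = P/L_w = 45.1/26 = 1.735 kip/in.
Moment M = P × e = 45.1 × 7.5 = 338.25 kip·in; bending f_b = M/S = 6.004 kip/in.
f_max = √(f_v² + f_b²) = √(1.735² + 6.004²) = 6.25 kip/in.
r_n/Ω = (1/2.0) × 0.6 × 100 × (0.707 × 0.5) = 10.6 kip/in → adequate.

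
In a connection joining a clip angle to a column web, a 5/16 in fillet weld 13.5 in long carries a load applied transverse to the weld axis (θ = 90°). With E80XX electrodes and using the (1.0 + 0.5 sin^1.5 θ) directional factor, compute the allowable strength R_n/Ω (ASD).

R_n/Ω ≈ 107 kips

E80XX → F_EXX = 80 ksi.
t_e = 0.707 × 0.3125 = 0.2209 in; A_we = 0.2209 × 13.5 = 2.983 in².
Directional factor: 1.0 + 0.5 sin^1.5(90°) = 1.5.
F_nw = 0.6 × 80 × 1.5 = 72 ksi.
R_n/Ω = (72 × 2.983) / 2.0 = 107.4 kips.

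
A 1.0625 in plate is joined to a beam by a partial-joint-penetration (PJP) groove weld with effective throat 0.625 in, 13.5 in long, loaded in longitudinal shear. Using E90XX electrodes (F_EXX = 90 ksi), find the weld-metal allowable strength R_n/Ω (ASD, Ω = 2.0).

Effective throat (given) t_e = 0.625 in.
A_we = 0.625 × 13.5 = 8.438 in².
F_nw = 0.6 F_EXX = 54 ksi.
R_n/Ω = (54 × 8.438) / 2.0 = 227.8 kips.

R_n/Ω ≈ 228 kips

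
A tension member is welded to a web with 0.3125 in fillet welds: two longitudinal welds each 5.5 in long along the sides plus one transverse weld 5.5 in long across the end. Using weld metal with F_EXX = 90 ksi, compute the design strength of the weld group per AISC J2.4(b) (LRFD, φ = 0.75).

t_e = 0.707 × 0.3125 = 0.2209 in.
R_nwl = 0.6 × 90 × 0.2209 × 11 = 131.2 kip (longitudinal, 2 welds).
R_nwt = 0.6 × 90 × 0.2209 × 5.5 = 65.62 kip (transverse, base value).
(i) R_nwl + R_nwt = 196.9 kip; (ii) 0.85 R_nwl + 1.5 R_nwt = 210 kip.
R_n = max = 210 kip [governs: (ii)]; φR_n = 157.5 kip.

φR_n ≈ 157 kip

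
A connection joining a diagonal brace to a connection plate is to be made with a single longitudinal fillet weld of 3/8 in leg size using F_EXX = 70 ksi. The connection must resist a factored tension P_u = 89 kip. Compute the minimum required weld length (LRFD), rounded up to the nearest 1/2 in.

L = 11 in

Throat t_e = 0.707 × 0.375 = 0.2651 in.
φr_n = 0.75 × 0.6 × 70 × 0.2651 = 8.351 kip/in.
L_req = P_u / φr_n = 89 / 8.351 = 10.66 in total.
Round up → use L = 11 in.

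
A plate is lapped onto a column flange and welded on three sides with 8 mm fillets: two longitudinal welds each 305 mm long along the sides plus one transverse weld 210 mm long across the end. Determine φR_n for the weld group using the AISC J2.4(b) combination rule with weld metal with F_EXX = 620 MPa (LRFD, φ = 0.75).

φR_n ≈ 1320 kN

t_e = 0.707 × 8 = 5.656 mm.
R_nwl = 0.6 × 620 × 5.656 × 610 × 10⁻³ = 1283 kN (longitudinal, 2 welds).
R_nwt = 0.6 × 620 × 5.656 × 210 × 10⁻³ = 441.8 kN (transverse, base value).
(i) R_nwl + R_nwt = 1725 kN; (ii) 0.85 R_nwl + 1.5 R_nwt = 1754 kN.
R_n = max = 1754 kN [governs: (ii)]; φR_n = 1315 kN.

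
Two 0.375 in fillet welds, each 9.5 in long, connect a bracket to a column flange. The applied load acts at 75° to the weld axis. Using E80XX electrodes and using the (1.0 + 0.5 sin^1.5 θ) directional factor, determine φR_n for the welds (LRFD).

E80XX → F_EXX = 80 ksi.
t_e = 0.707 × 0.375 = 0.2651 in; A_we = 0.2651 × 19 = 5.037 in².
Directional factor: 1.0 + 0.5 sin^1.5(75°) = 1.475.
F_nw = 0.6 × 80 × 1.475 = 70.78 ksi.
φR_n = 0.75 × 70.78 × 5.037 = 267.4 kip.

φR_n ≈ 267 kip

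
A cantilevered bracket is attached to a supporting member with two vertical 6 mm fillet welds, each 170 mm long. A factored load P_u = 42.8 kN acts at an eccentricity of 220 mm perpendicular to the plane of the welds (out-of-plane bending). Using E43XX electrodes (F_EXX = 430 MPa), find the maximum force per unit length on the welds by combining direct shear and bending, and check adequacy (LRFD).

f_max ≈ 986 N/mm; NOT adequate

L_w = 2 × 170 = 340 mm; section modulus (unit throat) S = 2 × L²/6 = 9633 mm².
Direct shear f_v = P/L_w = 42.8×10³/340 = 125.9 N/mm.
Moment M = P × e = 42.8×10³ × 220 = 9416000 N·mm; bending f_b = M/S = 977.4 N/mm.
f_max = √(f_v² + f_b²) = √(125.9² + 977.4²) = 985.5 N/mm.
φr_n = 0.75 × 0.6 × 430 × (0.707 × 6) = 820.8 N/mm → NOT adequate.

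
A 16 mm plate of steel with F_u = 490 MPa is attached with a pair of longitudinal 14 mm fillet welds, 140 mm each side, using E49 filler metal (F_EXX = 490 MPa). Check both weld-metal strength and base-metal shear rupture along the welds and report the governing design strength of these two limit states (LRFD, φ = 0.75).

φR_n ≈ 611 kN (weld metal governs)

t_e = 0.707 × 14 = 9.898 mm; L = 280 mm.
Weld metal: φR_n = 0.75 × 0.6 × 490 × 9.898 × 280 × 10⁻³ = 611.1 kN.
Base metal (shear rupture): φR_n = 0.75 × 0.6 × 490 × 16 × 280 × 10⁻³ = 987.8 kN.
Governing: weld metal.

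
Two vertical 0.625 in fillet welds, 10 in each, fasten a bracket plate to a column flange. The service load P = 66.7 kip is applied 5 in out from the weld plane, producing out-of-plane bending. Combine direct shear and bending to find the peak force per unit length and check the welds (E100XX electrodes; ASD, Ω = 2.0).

f_max ≈ 10.5 kip/in; adequate

E100XX → F_EXX = 100 ksi.
L_w = 2 × 10 = 20 in; section modulus (unit throat) S = 2 × L²/6 = 33.33 in².
Direct shear f_v = P/L_w = 66.7/20 = 3.335 kip/in.
Moment M = P × e = 66.7 × 5 = 333.5 kip·in; bending f_b = M/S = 10 kip/in.
f_max = √(f_v² + f_b²) = √(3.335² + 10²) = 10.55 kip/in.
r_n/Ω = (1/2.0) × 0.6 × 100 × (0.707 × 0.625) = 13.26 kip/in → adequate.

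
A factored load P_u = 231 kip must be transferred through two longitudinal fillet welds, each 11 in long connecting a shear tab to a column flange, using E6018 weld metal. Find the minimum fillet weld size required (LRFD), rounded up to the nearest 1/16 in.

E60XX → F_EXX = 60 ksi.
Total weld length L = 22 in.
Required throat t_e = P_u / (φ × 0.6 F_EXX × L) = 231 / (0.75 × 0.6 × 60 × 22) = 0.3889 in.
Required leg w = t_e / 0.707 = 0.5501 in → use 9/16 in.

w = 9/16 in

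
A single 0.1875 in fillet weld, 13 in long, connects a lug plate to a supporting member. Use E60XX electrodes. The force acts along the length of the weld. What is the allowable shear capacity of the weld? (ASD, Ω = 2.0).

E60XX → F_EXX = 60 ksi.
Effective throat t_e = 0.707 × 0.1875 = 0.1326 in.
Total length L = 13 in; A_we = 0.1326 × 13 = 1.723 in².
F_nw = 0.6 F_EXX = 0.6 × 60 = 36 ksi.
R_n = 36 × 1.723 = 62.04 kip; R_n/Ω = 62.04/2.0 = 31.02 kip.

R_n/Ω ≈ 31 kip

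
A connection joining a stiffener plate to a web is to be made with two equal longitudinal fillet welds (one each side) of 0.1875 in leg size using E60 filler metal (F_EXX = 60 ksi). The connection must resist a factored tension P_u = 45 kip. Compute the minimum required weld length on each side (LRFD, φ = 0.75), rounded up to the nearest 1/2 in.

L = 6.5 in on each side

Throat t_e = 0.707 × 0.1875 = 0.1326 in.
φr_n = 0.75 × 0.6 × 60 × 0.1326 = 3.579 kip/in.
L_req = P_u / φr_n = 45 / 3.579 = 12.57 in total.
Per side: 12.57 / 2 = 6.286 in.
Round up → use L = 6.5 in on each side.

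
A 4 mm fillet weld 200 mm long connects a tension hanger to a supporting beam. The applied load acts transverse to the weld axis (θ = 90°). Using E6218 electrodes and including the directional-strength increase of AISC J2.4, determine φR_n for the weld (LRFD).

φR_n ≈ 237 kN

E62XX → F_EXX = 620 MPa.
t_e = 0.707 × 4 = 2.828 mm; A_we = 2.828 × 200 = 565.6 mm².
Directional factor: 1.0 + 0.5 sin^1.5(90°) = 1.5.
F_nw = 0.6 × 620 × 1.5 = 558 MPa.
φR_n = 0.75 × 558 × 565.6 × 10⁻³ = 236.7 kN.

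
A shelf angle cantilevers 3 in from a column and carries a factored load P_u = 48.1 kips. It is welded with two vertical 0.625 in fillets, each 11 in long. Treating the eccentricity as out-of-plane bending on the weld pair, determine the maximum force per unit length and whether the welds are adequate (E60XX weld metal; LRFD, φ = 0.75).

f_max ≈ 4.19 kip/in; adequate

E60XX → F_EXX = 60 ksi.
L_w = 2 × 11 = 22 in; section modulus (unit throat) S = 2 × L²/6 = 40.33 in².
Direct shear f_v = P/L_w = 48.1/22 = 2.186 kip/in.
Moment M = P × e = 48.1 × 3 = 144.3 kip·in; bending f_b = M/S = 3.578 kip/in.
f_max = √(f_v² + f_b²) = √(2.186² + 3.578²) = 4.193 kip/in.
φr_n = 0.75 × 0.6 × 60 × (0.707 × 0.625) = 11.93 kip/in → adequate.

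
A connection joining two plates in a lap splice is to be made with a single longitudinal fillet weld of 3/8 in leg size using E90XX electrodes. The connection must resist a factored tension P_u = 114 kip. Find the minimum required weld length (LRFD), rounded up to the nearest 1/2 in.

E90XX → F_EXX = 90 ksi.
Throat t_e = 0.707 × 0.375 = 0.2651 in.
φr_n = 0.75 × 0.6 × 90 × 0.2651 = 10.74 kip/in.
L_req = P_u / φr_n = 114 / 10.74 = 10.62 in total.
Round up → use L = 11 in.

L = 11 in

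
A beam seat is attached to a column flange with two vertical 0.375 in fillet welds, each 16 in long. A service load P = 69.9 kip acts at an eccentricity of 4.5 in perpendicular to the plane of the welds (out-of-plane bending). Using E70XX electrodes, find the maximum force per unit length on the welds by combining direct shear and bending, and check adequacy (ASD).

f_max ≈ 4.28 kip/in; adequate

E70XX → F_EXX = 70 ksi.
L_w = 2 × 16 = 32 in; section modulus (unit throat) S = 2 × L²/6 = 85.33 in².
Direct shear f_v = P/L_w = 69.9/32 = 2.184 kip/in.
Moment M = P × e = 69.9 × 4.5 = 314.55 kip·in; bending f_b = M/S = 3.686 kip/in.
f_max = √(f_v² + f_b²) = √(2.184² + 3.686²) = 4.285 kip/in.
r_n/Ω = (1/2.0) × 0.6 × 70 × (0.707 × 0.375) = 5.568 kip/in → adequate.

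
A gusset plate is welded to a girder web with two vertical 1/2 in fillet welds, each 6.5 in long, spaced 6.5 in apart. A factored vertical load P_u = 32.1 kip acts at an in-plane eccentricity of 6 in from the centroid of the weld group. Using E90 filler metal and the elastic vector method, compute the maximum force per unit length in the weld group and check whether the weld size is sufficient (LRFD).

f_max ≈ 6.81 kip/in; adequate

E90XX → F_EXX = 90 ksi.
Total weld length L_w = 13 in. Treat welds as unit-width lines.
Polar moment about centroid: J = 2[d³/12 + d(b/2)²] = 2[6.5³/12 + 6.5×3.25²] = 183.1 in³.
Direct shear f_v = P/L_w = 32.1 / 13 = 2.469 kip/in (vertical).
Torsion M = P·e = 32.1 × 6 = 192.6 kip·in.
Critical point at (x, y) = (3.25, 3.25) from centroid. f_tx = M·y/J = 3.419 kip/in; f_ty = M·x/J = 3.419 kip/in.
Resultant f_max = √[f_tx² + (f_v + f_ty)²] = √[3.419² + (2.469 + 3.419)²] = 6.809 kip/in.
Capacity per unit length: φr_n = 0.75 × 0.6 × 90 × (0.707 × 0.5) = 14.32 kip/in.
6.809 ≤ 14.32 → adequate.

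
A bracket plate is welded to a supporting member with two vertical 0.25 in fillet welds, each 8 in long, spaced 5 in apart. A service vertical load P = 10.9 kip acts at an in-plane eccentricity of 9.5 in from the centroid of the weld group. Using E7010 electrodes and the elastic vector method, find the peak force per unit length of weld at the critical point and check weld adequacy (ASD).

f_max ≈ 3.05 kip/in; adequate

E70XX → F_EXX = 70 ksi.
Total weld length L_w = 16 in. Treat welds as unit-width lines.
Polar moment about centroid: J = 2[d³/12 + d(b/2)²] = 2[8³/12 + 8×2.5²] = 185.3 in³.
Direct shear f_v = P/L_w = 10.9 / 16 = 0.6813 kip/in (vertical).
Torsion M = P·e = 10.9 × 9.5 = 103.55 kip·in.
Critical point at (x, y) = (2.5, 4) from centroid. f_tx = M·y/J = 2.235 kip/in; f_ty = M·x/J = 1.397 kip/in.
Resultant f_max = √[f_tx² + (f_v + f_ty)²] = √[2.235² + (0.6813 + 1.397)²] = 3.052 kip/in.
Capacity per unit length: r_n/Ω = (1/2.0) × 0.6 × 70 × (0.707 × 0.25) = 3.712 kip/in.
3.052 ≤ 3.712 → adequate.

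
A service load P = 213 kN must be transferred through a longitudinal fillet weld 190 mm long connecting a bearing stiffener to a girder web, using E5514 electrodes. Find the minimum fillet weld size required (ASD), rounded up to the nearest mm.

w = 10 mm

E55XX → F_EXX = 550 MPa.
Total weld length L = 190 mm.
Required throat t_e = P × Ω / (0.6 F_EXX × L) = 213 × 2.0 / (0.6 × 550 × 190 × 10⁻³) = 6.794 mm.
Required leg w = t_e / 0.707 = 9.61 mm → use 10 mm.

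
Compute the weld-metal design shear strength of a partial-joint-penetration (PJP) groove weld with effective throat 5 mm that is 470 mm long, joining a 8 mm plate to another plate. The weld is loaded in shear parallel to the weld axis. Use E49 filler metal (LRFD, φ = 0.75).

E49XX → F_EXX = 490 MPa.
Effective throat (given) t_e = 5 mm.
A_we = 5 × 470 = 2350 mm².
F_nw = 0.6 F_EXX = 294 MPa.
φR_n = 0.75 × 294 × 2350 × 10⁻³ = 518.2 kN.

φR_n ≈ 518 kN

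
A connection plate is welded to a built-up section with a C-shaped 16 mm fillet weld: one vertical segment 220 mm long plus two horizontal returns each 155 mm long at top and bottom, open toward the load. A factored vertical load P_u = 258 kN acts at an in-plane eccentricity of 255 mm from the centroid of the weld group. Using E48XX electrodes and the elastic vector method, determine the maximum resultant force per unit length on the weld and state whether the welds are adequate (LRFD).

f_max ≈ 2070 N/mm; adequate

E48XX → F_EXX = 480 MPa.
Total weld length L_w = 530 mm. Treat welds as unit-width lines.
Centroid: x̄ = 2×155×77.5 / 530 = 45.33 mm from the vertical weld.
Polar moment about centroid: J = I_x + I_y = [220³/12 + 2×155×110²] + [220×45.33² + 2(155³/12 + 155×32.17²)] = 6032000 mm³.
Direct shear f_v = P/L_w = 258×10³ / 530 = 486.8 N/mm (vertical).
Torsion M = P·e = 258×10³ × 255 = 65790000 N·mm.
Critical point at (x, y) = (109.7, 110) from centroid. f_tx = M·y/J = 1200 N/mm; f_ty = M·x/J = 1196 N/mm.
Resultant f_max = √[f_tx² + (f_v + f_ty)²] = √[1200² + (486.8 + 1196)²] = 2067 N/mm.
Capacity per unit length: φr_n = 0.75 × 0.6 × 480 × (0.707 × 16) = 2443 N/mm.
2067 ≤ 2443 → adequate.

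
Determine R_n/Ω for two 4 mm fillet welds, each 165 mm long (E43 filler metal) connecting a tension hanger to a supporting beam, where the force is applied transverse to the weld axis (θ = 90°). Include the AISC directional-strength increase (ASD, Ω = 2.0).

R_n/Ω ≈ 181 kN

E43XX → F_EXX = 430 MPa.
t_e = 0.707 × 4 = 2.828 mm; A_we = 2.828 × 330 = 933.2 mm².
Directional factor: 1.0 + 0.5 sin^1.5(90°) = 1.5.
F_nw = 0.6 × 430 × 1.5 = 387 MPa.
R_n/Ω = (387 × 933.2) / 2.0 × 10⁻³ = 180.6 kN.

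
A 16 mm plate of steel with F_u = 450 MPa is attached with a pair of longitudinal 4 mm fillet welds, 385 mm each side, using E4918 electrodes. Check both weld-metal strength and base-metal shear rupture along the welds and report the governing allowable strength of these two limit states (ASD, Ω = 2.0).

R_n/Ω ≈ 320 kN (weld metal governs)

E49XX → F_EXX = 490 MPa.
t_e = 0.707 × 4 = 2.828 mm; L = 770 mm.
Weld metal: R_n/Ω = (1/2.0) × 0.6 × 490 × 2.828 × 770 × 10⁻³ = 320.1 kN.
Base metal (shear rupture): R_n/Ω = (1/2.0) × 0.6 × 450 × 16 × 770 × 10⁻³ = 1663 kN.
Governing: weld metal.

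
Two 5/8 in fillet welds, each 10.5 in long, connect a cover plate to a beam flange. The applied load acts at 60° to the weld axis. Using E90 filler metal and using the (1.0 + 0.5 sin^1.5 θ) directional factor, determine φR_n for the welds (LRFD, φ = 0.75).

E90XX → F_EXX = 90 ksi.
t_e = 0.707 × 0.625 = 0.4419 in; A_we = 0.4419 × 21 = 9.279 in².
Directional factor: 1.0 + 0.5 sin^1.5(60°) = 1.403.
F_nw = 0.6 × 90 × 1.403 = 75.76 ksi.
φR_n = 0.75 × 75.76 × 9.279 = 527.3 kips.

φR_n ≈ 527 kips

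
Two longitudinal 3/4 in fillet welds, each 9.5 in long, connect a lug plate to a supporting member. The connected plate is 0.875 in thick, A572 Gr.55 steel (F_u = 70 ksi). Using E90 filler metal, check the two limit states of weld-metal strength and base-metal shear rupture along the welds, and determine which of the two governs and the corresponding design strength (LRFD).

φR_n ≈ 408 kips (weld metal governs)

E90XX → F_EXX = 90 ksi.
t_e = 0.707 × 0.75 = 0.5302 in; L = 19 in.
Weld metal: φR_n = 0.75 × 0.6 × 90 × 0.5302 × 19 = 408 kips.
Base metal (shear rupture): φR_n = 0.75 × 0.6 × 70 × 0.875 × 19 = 523.7 kips.
Governing: weld metal.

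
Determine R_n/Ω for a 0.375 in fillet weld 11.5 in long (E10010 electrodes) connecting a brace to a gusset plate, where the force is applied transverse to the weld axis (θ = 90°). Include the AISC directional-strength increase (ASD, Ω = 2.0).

E100XX → F_EXX = 100 ksi.
t_e = 0.707 × 0.375 = 0.2651 in; A_we = 0.2651 × 11.5 = 3.049 in².
Directional factor: 1.0 + 0.5 sin^1.5(90°) = 1.5.
F_nw = 0.6 × 100 × 1.5 = 90 ksi.
R_n/Ω = (90 × 3.049) / 2.0 = 137.2 kips.

R_n/Ω ≈ 137 kips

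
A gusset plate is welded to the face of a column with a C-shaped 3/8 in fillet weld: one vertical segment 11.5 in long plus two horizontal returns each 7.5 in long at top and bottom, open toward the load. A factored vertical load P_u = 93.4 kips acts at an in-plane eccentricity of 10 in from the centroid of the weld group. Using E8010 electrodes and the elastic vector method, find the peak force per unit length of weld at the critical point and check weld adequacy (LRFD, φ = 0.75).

f_max ≈ 12.1 kip/in; NOT adequate

E80XX → F_EXX = 80 ksi.
Total weld length L_w = 26.5 in. Treat welds as unit-width lines.
Centroid: x̄ = 2×7.5×3.75 / 26.5 = 2.123 in from the vertical weld.
Polar moment about centroid: J = I_x + I_y = [11.5³/12 + 2×7.5×5.75²] + [11.5×2.123² + 2(7.5³/12 + 7.5×1.627²)] = 784.5 in³.
Direct shear f_v = P/L_w = 93.4 / 26.5 = 3.525 kip/in (vertical).
Torsion M = P·e = 93.4 × 10 = 934 kip·in.
Critical point at (x, y) = (5.377, 5.75) from centroid. f_tx = M·y/J = 6.846 kip/in; f_ty = M·x/J = 6.402 kip/in.
Resultant f_max = √[f_tx² + (f_v + f_ty)²] = √[6.846² + (3.525 + 6.402)²] = 12.06 kip/in.
Capacity per unit length: φr_n = 0.75 × 0.6 × 80 × (0.707 × 0.375) = 9.544 kip/in.
12.06 > 9.544 → NOT adequate.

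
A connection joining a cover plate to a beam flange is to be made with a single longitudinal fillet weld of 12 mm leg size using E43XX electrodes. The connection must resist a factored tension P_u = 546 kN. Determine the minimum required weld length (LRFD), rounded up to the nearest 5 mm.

E43XX → F_EXX = 430 MPa.
Throat t_e = 0.707 × 12 = 8.484 mm.
φr_n = 0.75 × 0.6 × 430 × 8.484 × 10⁻³ = 1.642 kN/mm.
L_req = P_u / φr_n = 546 / 1.642 = 332.6 mm total.
Round up → use L = 335 mm.

L = 335 mm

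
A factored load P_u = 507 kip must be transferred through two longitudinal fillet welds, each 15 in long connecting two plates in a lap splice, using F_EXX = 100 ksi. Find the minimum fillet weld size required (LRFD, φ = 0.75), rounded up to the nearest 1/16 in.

w = 9/16 in

Total weld length L = 30 in.
Required throat t_e = P_u / (φ × 0.6 F_EXX × L) = 507 / (0.75 × 0.6 × 100 × 30) = 0.3756 in.
Required leg w = t_e / 0.707 = 0.5312 in → use 9/16 in.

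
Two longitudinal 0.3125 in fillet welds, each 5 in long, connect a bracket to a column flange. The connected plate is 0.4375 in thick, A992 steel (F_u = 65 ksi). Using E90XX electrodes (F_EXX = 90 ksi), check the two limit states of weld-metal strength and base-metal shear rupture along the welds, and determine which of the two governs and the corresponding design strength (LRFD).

φR_n ≈ 89.5 kip (weld metal governs)

t_e = 0.707 × 0.3125 = 0.2209 in; L = 10 in.
Weld metal: φR_n = 0.75 × 0.6 × 90 × 0.2209 × 10 = 89.48 kip.
Base metal (shear rupture): φR_n = 0.75 × 0.6 × 65 × 0.4375 × 10 = 128 kip.
Governing: weld metal.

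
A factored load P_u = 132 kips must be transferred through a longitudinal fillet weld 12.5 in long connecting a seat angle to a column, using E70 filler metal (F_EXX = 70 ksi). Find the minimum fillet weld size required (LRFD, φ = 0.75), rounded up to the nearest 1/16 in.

w = 1/2 in

Total weld length L = 12.5 in.
Required throat t_e = P_u / (φ × 0.6 F_EXX × L) = 132 / (0.75 × 0.6 × 70 × 12.5) = 0.3352 in.
Required leg w = t_e / 0.707 = 0.4742 in → use 1/2 in.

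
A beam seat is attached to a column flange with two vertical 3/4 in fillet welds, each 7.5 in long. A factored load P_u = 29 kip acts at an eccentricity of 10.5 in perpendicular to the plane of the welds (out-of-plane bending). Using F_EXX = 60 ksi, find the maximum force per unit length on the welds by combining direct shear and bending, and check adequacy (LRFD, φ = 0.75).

f_max ≈ 16.4 kip/in; NOT adequate

L_w = 2 × 7.5 = 15 in; section modulus (unit throat) S = 2 × L²/6 = 18.75 in².
Direct shear f_v = P/L_w = 29/15 = 1.933 kip/in.
Moment M = P × e = 29 × 10.5 = 304.5 kip·in; bending f_b = M/S = 16.24 kip/in.
f_max = √(f_v² + f_b²) = √(1.933² + 16.24²) = 16.35 kip/in.
φr_n = 0.75 × 0.6 × 60 × (0.707 × 0.75) = 14.32 kip/in → NOT adequate.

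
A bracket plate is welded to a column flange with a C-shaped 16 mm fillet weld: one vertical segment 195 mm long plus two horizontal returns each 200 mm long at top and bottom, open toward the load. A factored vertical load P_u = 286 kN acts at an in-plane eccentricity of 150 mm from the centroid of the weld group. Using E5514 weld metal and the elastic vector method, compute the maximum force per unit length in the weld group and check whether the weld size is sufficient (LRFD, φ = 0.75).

f_max ≈ 1420 N/mm; adequate

E55XX → F_EXX = 550 MPa.
Total weld length L_w = 595 mm. Treat welds as unit-width lines.
Centroid: x̄ = 2×200×100 / 595 = 67.23 mm from the vertical weld.
Polar moment about centroid: J = I_x + I_y = [195³/12 + 2×200×97.5²] + [195×67.23² + 2(200³/12 + 200×32.77²)] = 7065000 mm³.
Direct shear f_v = P/L_w = 286×10³ / 595 = 480.7 N/mm (vertical).
Torsion M = P·e = 286×10³ × 150 = 42900000 N·mm.
Critical point at (x, y) = (132.8, 97.5) from centroid. f_tx = M·y/J = 592.1 N/mm; f_ty = M·x/J = 806.3 N/mm.
Resultant f_max = √[f_tx² + (f_v + f_ty)²] = √[592.1² + (480.7 + 806.3)²] = 1417 N/mm.
Capacity per unit length: φr_n = 0.75 × 0.6 × 550 × (0.707 × 16) = 2800 N/mm.
1417 ≤ 2800 → adequate.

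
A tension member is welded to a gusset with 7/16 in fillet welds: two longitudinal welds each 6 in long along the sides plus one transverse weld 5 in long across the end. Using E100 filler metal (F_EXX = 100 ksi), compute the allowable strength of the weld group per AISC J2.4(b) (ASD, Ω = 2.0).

R_n/Ω ≈ 164 kip

t_e = 0.707 × 0.4375 = 0.3093 in.
R_nwl = 0.6 × 100 × 0.3093 × 12 = 222.7 kip (longitudinal, 2 welds).
R_nwt = 0.6 × 100 × 0.3093 × 5 = 92.79 kip (transverse, base value).
(i) R_nwl + R_nwt = 315.5 kip; (ii) 0.85 R_nwl + 1.5 R_nwt = 328.5 kip.
R_n = max = 328.5 kip [governs: (ii)]; R_n/Ω = 164.2 kip.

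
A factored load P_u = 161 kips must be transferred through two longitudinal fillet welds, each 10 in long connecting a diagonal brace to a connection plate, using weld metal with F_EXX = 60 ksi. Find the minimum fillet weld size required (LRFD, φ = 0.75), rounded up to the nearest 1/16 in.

w = 7/16 in

Total weld length L = 20 in.
Required throat t_e = P_u / (φ × 0.6 F_EXX × L) = 161 / (0.75 × 0.6 × 60 × 20) = 0.2981 in.
Required leg w = t_e / 0.707 = 0.4217 in → use 7/16 in.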